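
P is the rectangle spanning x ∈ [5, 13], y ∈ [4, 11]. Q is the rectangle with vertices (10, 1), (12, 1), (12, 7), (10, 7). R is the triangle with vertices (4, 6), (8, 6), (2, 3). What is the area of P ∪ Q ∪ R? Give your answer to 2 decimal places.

By inclusion–exclusion:
Individual areas: |P| = 56, |Q| = 12, |R| = 6.
|P∩Q|: x∈[10,12], y∈[4,7] → 2·3 = 6.
|P∩R| = 2.25.
|Q∩R| = 0.
|P∩Q∩R| = 0.
|P ∪ Q ∪ R| = 74 − 8.25 + 0 = 65.75.

65.75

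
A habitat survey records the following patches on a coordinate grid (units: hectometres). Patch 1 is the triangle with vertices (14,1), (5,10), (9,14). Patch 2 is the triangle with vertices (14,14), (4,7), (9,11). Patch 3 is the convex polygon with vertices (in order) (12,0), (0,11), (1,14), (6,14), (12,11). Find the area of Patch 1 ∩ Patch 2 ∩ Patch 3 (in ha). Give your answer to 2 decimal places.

The intersection is the polygon with vertices (9,11), (9.938,11.562), (10.061,11.242), (6.353,8.647), (6.222,8.778).
By the shoelace formula its area is 1.44.

1.44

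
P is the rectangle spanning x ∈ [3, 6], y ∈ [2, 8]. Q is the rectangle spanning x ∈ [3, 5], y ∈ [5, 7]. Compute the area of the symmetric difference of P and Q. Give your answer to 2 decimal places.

|P∩Q|: x∈[3,5], y∈[5,7] → 2·2 = 4.
|P △ Q| = |P| + |Q| − 2·|P∩Q| = 18 + 4 − 8 = 14.00.

14.00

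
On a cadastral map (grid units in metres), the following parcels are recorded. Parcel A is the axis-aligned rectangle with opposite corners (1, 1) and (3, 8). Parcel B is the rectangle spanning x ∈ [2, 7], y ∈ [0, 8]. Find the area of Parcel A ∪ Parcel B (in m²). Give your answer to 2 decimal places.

47.00

By inclusion–exclusion:
Individual areas: |Parcel A| = 14, |Parcel B| = 40.
|Parcel A∩Parcel B|: x∈[2,3], y∈[1,8] → 1·7 = 7.
|Parcel A ∪ Parcel B| = 54 − 7 = 47.00.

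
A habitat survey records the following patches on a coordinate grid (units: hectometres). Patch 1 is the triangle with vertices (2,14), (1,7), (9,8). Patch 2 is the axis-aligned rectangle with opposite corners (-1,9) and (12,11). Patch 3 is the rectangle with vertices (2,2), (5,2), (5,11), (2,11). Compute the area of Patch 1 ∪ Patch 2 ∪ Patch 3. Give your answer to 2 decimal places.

58.96

By inclusion–exclusion:
Individual areas: |Patch 1| = 27.5, |Patch 2| = 26, |Patch 3| = 27.
|Patch 1∩Patch 2| = 10.4762.
|Patch 1∩Patch 3| = 11.0625.
|Patch 2∩Patch 3|: x∈[2,5], y∈[9,11] → 3·2 = 6.
|Patch 1∩Patch 2∩Patch 3| = 6.
|Patch 1 ∪ Patch 2 ∪ Patch 3| = 80.5 − 27.5387 + 6 = 58.96.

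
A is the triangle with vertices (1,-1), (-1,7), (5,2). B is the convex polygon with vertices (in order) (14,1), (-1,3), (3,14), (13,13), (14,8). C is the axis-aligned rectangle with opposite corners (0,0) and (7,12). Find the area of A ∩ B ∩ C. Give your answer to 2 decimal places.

The intersection is the polygon with vertices (0.116,6.07), (4.714,2.238), (0.035,2.862), (0,3), (0,5.75).
By the shoelace formula its area is 7.75.

7.75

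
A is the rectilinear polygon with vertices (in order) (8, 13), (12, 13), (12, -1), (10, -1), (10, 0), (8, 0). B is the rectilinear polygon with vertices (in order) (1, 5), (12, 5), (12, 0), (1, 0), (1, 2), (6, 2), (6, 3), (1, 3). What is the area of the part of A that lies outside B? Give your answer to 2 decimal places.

|A| = 54, |A∩B| = 20.
|A ∖ B| = |A| − |A∩B| = 54 − 20 = 34.00.

34.00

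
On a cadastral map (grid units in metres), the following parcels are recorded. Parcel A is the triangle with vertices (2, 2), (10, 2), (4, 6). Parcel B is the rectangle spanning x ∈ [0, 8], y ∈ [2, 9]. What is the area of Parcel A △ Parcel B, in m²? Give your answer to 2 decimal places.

|Parcel A| = 16, |Parcel B| = 56, |Parcel A∩Parcel B| = 14.6667.
|Parcel A △ Parcel B| = |Parcel A| + |Parcel B| − 2·|Parcel A∩Parcel B| = 16 + 56 − 29.3333 = 42.67.

42.67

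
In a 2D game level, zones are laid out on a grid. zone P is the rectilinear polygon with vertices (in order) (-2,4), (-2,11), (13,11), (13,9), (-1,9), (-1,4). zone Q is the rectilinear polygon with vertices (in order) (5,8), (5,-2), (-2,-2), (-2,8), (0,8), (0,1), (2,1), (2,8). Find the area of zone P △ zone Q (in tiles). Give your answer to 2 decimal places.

83.00

|zone P| = 35, |zone Q| = 56, |zone P∩zone Q| = 4.
|zone P △ zone Q| = |zone P| + |zone Q| − 2·|zone P∩zone Q| = 35 + 56 − 8 = 83.00.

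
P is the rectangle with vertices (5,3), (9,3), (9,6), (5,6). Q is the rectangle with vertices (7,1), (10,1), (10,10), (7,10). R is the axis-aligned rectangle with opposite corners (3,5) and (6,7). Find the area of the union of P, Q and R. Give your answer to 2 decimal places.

By inclusion–exclusion:
Individual areas: |P| = 12, |Q| = 27, |R| = 6.
|P∩Q|: x∈[7,9], y∈[3,6] → 2·3 = 6.
|P∩R|: x∈[5,6], y∈[5,6] → 1·1 = 1.
|Q∩R| = 0 (no overlap).
|P∩Q∩R| = 0.
|P ∪ Q ∪ R| = 45 − 7 + 0 = 38.00.

38.00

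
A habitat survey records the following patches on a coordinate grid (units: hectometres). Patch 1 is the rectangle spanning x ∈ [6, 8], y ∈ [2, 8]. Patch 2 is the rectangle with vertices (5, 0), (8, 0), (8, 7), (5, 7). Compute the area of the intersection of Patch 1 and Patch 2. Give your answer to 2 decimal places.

10.00

|Patch 1∩Patch 2|: x∈[6,8], y∈[2,7] → 2·5 = 10.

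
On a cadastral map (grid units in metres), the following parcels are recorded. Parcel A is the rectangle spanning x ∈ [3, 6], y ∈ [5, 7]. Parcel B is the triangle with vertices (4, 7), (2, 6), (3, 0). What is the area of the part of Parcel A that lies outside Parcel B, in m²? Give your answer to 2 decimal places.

|Parcel A| = 6, |Parcel A∩Parcel B| = 1.4643.
|Parcel A ∖ Parcel B| = |Parcel A| − |Parcel A∩Parcel B| = 6 − 1.4643 = 4.54.

4.54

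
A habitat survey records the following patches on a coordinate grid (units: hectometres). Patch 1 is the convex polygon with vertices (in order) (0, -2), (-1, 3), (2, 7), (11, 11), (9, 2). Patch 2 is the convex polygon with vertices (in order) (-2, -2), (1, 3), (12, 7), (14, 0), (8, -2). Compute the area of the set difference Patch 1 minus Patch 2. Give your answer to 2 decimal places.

42.02

|Patch 1| = 82.5, |Patch 1∩Patch 2| = 40.4835.
|Patch 1 ∖ Patch 2| = |Patch 1| − |Patch 1∩Patch 2| = 82.5 − 40.4835 = 42.02.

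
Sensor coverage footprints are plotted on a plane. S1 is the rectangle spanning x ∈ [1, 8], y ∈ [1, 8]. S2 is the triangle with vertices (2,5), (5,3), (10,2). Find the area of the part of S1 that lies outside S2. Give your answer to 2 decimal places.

|S1| = 49, |S1∩S2| = 3.15.
|S1 ∖ S2| = |S1| − |S1∩S2| = 49 − 3.15 = 45.85.

45.85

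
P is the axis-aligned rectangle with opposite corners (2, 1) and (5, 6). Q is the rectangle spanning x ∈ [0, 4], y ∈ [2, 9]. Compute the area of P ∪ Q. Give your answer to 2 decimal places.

By inclusion–exclusion:
Individual areas: |P| = 15, |Q| = 28.
|P∩Q|: x∈[2,4], y∈[2,6] → 2·4 = 8.
|P ∪ Q| = 43 − 8 = 35.00.

35.00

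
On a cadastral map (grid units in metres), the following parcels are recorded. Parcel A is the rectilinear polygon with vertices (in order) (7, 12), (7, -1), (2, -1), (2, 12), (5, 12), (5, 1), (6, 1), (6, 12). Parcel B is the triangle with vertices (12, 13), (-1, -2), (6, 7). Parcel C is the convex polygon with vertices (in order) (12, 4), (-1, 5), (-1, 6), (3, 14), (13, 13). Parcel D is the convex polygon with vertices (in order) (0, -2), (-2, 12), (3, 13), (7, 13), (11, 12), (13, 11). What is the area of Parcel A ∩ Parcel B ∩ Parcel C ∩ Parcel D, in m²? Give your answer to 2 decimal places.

1.29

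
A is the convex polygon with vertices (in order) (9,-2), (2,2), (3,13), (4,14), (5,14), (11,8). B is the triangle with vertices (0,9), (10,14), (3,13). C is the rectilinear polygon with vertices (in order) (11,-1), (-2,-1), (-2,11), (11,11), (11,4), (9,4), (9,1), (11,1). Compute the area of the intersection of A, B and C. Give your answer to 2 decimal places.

0.37

The intersection is the polygon with vertices (2.762,10.381), (2.818,11), (4,11).
By the shoelace formula its area is 0.37.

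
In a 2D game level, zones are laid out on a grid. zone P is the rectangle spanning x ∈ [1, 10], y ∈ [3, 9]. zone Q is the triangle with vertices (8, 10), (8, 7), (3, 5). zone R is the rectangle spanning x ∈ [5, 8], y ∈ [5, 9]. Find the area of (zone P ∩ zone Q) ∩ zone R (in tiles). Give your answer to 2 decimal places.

5.80

The region (zone P ∩ zone Q) ∩ zone R is the polygon with vertices (8,7), (5,5.8), (5,7), (7,9), (8,9).
By the shoelace formula its area is 5.80.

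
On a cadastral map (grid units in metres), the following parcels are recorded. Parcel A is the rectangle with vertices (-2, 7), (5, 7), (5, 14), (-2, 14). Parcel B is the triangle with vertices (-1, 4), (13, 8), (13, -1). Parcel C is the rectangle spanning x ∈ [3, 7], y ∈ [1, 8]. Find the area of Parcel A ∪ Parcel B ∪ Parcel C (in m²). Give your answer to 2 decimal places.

By inclusion–exclusion:
Individual areas: |Parcel A| = 49, |Parcel B| = 63, |Parcel C| = 28.
|Parcel A∩Parcel B| = 0.
|Parcel A∩Parcel C|: x∈[3,5], y∈[7,8] → 2·1 = 2.
|Parcel B∩Parcel C| = 15.4286.
|Parcel A∩Parcel B∩Parcel C| = 0.
|Parcel A ∪ Parcel B ∪ Parcel C| = 140 − 17.4286 + 0 = 122.57.

122.57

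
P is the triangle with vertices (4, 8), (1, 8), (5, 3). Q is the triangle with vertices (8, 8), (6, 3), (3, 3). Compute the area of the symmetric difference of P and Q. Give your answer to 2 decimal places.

13.89

|P| = 7.5, |Q| = 7.5, |P∩Q| = 0.5556.
|P △ Q| = |P| + |Q| − 2·|P∩Q| = 7.5 + 7.5 − 1.1111 = 13.89.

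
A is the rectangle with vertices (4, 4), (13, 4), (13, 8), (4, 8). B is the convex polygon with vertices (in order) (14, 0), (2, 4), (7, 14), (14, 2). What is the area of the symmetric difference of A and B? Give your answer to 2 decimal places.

51.67

|A| = 36, |B| = 77, |A∩B| = 30.6667.
|A △ B| = |A| + |B| − 2·|A∩B| = 36 + 77 − 61.3333 = 51.67.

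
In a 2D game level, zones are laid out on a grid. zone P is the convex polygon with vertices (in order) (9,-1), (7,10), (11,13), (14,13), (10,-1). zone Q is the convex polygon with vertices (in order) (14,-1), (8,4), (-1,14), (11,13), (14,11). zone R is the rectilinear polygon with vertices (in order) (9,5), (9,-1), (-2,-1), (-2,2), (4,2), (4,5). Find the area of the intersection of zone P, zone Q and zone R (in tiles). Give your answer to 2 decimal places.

The intersection is the polygon with vertices (8.107,3.911), (7.909,5), (9,5), (9,3.167).
By the shoelace formula its area is 1.41.

1.41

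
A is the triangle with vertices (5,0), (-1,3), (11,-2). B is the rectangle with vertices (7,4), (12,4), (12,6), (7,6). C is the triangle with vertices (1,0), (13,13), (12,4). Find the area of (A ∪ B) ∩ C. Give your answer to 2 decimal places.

10.39

|A ∪ B| = 13.
|(A ∪ B) ∩ C| = 10.39.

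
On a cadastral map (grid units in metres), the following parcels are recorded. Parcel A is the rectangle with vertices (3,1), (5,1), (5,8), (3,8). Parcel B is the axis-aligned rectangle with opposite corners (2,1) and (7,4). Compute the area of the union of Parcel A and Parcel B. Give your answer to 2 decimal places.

By inclusion–exclusion:
Individual areas: |Parcel A| = 14, |Parcel B| = 15.
|Parcel A∩Parcel B|: x∈[3,5], y∈[1,4] → 2·3 = 6.
|Parcel A ∪ Parcel B| = 29 − 6 = 23.00.

23.00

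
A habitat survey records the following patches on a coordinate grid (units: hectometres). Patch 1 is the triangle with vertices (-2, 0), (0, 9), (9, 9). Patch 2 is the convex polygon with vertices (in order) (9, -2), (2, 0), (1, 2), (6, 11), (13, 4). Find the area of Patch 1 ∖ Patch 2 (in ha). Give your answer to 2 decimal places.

|Patch 1| = 40.5, |Patch 1∩Patch 2| = 12.4509.
|Patch 1 ∖ Patch 2| = |Patch 1| − |Patch 1∩Patch 2| = 40.5 − 12.4509 = 28.05.

28.05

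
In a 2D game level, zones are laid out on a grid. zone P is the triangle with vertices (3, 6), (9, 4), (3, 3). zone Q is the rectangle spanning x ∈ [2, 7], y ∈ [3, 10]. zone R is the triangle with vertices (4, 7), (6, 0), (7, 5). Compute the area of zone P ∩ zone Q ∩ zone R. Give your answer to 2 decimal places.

The intersection is the polygon with vertices (5.045,3.341), (4.421,5.526), (6.938,4.688), (6.724,3.621).
By the shoelace formula its area is 3.35.

3.35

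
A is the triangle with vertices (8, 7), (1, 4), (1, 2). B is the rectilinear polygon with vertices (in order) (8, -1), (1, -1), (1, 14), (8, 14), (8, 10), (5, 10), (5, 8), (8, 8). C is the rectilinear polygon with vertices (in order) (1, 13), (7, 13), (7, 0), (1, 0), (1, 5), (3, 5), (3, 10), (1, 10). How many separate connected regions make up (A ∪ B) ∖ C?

(A ∪ B) ∖ C splits into 3 disjoint pieces (area 10, area 10, area 15).

3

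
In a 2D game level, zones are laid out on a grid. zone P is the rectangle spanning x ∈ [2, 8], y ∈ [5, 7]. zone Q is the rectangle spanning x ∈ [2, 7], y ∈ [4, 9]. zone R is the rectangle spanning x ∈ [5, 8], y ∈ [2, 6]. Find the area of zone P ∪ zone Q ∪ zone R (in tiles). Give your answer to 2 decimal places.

By inclusion–exclusion:
Individual areas: |zone P| = 12, |zone Q| = 25, |zone R| = 12.
|zone P∩zone Q|: x∈[2,7], y∈[5,7] → 5·2 = 10.
|zone P∩zone R|: x∈[5,8], y∈[5,6] → 3·1 = 3.
|zone Q∩zone R|: x∈[5,7], y∈[4,6] → 2·2 = 4.
|zone P∩zone Q∩zone R| = 2.
|zone P ∪ zone Q ∪ zone R| = 49 − 17 + 2 = 34.00.

34.00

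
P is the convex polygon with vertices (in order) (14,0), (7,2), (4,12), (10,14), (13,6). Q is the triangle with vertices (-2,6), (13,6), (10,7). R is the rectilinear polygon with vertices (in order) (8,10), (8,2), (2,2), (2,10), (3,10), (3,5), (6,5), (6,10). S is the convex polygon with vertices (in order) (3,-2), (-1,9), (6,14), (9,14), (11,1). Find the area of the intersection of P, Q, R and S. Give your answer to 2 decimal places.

The intersection is the polygon with vertices (8,6), (6,6), (6,6.667), (8,6.833).
By the shoelace formula its area is 1.50.

1.50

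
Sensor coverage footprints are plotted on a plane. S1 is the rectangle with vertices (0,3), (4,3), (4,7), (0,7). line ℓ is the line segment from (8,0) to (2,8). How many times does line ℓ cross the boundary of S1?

The segment meets the boundary at (2.75,7), (4,5.333).

2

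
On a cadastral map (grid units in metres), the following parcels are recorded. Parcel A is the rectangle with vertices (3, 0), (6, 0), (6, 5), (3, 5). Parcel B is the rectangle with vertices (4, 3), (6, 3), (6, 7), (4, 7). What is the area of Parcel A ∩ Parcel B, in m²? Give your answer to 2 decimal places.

4.00

|Parcel A∩Parcel B|: x∈[4,6], y∈[3,5] → 2·2 = 4.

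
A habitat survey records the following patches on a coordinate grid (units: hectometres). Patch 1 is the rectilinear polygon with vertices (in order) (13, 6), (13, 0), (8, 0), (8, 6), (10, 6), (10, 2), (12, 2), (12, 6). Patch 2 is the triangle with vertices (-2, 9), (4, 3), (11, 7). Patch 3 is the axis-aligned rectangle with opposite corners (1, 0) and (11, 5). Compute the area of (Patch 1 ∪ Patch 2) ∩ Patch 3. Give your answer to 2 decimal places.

17.50

|Patch 1 ∪ Patch 2| = 54.5536.
|(Patch 1 ∪ Patch 2) ∩ Patch 3| = 17.50.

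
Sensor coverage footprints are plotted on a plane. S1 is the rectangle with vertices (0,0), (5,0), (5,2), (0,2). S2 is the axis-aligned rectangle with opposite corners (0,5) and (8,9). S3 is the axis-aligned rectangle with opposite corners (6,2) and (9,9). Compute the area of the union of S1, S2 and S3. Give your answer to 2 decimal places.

By inclusion–exclusion:
Individual areas: |S1| = 10, |S2| = 32, |S3| = 21.
|S1∩S2| = 0 (no overlap).
|S1∩S3| = 0 (no overlap).
|S2∩S3|: x∈[6,8], y∈[5,9] → 2·4 = 8.
|S1∩S2∩S3| = 0.
|S1 ∪ S2 ∪ S3| = 63 − 8 + 0 = 55.00.

55.00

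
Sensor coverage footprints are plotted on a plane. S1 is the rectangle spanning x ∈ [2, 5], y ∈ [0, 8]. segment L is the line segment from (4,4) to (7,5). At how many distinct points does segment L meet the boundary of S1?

1

The segment meets the boundary at (5,4.333).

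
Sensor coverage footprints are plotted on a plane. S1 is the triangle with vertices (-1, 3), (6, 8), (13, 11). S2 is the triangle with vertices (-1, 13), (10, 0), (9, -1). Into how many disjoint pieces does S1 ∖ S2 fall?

S1 ∖ S2 splits into 2 disjoint pieces (area 1.7137, area 4.8513).

2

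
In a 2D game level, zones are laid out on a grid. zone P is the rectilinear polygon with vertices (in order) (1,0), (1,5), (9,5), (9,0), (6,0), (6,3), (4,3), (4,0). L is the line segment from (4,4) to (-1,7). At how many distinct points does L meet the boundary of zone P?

The segment meets the boundary at (2.333,5).

1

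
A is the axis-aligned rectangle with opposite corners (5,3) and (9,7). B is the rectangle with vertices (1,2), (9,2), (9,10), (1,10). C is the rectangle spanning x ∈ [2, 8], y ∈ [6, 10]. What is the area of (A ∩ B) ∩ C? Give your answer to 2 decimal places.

The region (A ∩ B) ∩ C is the polygon with vertices (5,7), (8,7), (8,6), (5,6).
By the shoelace formula its area is 3.00.

3.00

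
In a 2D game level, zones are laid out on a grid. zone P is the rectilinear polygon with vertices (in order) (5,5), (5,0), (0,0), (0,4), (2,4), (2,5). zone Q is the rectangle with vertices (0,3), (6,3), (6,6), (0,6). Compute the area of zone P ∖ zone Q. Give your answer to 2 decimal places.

|zone P| = 23, |zone P∩zone Q| = 8.
|zone P ∖ zone Q| = |zone P| − |zone P∩zone Q| = 23 − 8 = 15.00.

15.00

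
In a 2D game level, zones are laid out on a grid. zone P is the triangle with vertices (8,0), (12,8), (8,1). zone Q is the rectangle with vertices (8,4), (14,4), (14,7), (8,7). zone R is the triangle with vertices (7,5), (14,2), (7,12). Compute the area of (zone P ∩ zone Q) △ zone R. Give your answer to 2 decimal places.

24.12

|zone P ∩ zone Q| = 0.5357.
|(zone P ∩ zone Q) ∩ zone R| = 0.4581.
|(zone P ∩ zone Q) △ zone R| = 0.5357 + 24.5 − 0.9163 = 24.12.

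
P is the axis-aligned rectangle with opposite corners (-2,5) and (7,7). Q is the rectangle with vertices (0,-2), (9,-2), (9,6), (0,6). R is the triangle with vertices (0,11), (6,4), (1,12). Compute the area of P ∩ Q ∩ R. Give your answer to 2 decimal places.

0.35

The intersection is the polygon with vertices (5.143,5), (4.286,6), (4.75,6), (5.375,5).
By the shoelace formula its area is 0.35.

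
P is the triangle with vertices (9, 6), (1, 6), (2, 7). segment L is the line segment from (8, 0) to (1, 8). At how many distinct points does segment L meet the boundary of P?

2

The segment meets the boundary at (1.933,6.933), (2.75,6).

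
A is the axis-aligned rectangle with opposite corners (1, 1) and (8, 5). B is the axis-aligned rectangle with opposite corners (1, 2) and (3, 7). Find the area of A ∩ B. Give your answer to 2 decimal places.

|A∩B|: x∈[1,3], y∈[2,5] → 2·3 = 6.

6.00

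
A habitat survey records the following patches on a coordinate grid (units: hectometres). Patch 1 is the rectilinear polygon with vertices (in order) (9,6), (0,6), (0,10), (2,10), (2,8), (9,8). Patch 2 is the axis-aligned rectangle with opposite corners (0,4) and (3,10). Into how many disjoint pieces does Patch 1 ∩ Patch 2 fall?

Patch 1 ∩ Patch 2 is a single connected region.

1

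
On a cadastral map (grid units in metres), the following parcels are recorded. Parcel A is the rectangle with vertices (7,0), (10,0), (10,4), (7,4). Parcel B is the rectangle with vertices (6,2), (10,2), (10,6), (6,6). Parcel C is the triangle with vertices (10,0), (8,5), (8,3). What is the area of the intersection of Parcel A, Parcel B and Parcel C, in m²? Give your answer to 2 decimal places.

1.27

The intersection is the polygon with vertices (8.667,2), (8,3), (8,4), (8.4,4), (9.2,2).
By the shoelace formula its area is 1.27.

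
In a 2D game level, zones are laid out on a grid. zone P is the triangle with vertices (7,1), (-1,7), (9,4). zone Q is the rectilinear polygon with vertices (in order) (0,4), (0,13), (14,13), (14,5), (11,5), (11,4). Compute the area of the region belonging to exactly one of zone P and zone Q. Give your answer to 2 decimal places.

|zone P| = 18, |zone Q| = 123, |zone P∩zone Q| = 8.775.
|zone P △ zone Q| = |zone P| + |zone Q| − 2·|zone P∩zone Q| = 18 + 123 − 17.55 = 123.45.

123.45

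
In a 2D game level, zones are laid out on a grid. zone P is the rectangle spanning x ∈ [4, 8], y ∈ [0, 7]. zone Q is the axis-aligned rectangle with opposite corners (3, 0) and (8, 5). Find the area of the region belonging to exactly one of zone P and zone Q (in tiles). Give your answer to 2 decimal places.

13.00

|zone P∩zone Q|: x∈[4,8], y∈[0,5] → 4·5 = 20.
|zone P △ zone Q| = |zone P| + |zone Q| − 2·|zone P∩zone Q| = 28 + 25 − 40 = 13.00.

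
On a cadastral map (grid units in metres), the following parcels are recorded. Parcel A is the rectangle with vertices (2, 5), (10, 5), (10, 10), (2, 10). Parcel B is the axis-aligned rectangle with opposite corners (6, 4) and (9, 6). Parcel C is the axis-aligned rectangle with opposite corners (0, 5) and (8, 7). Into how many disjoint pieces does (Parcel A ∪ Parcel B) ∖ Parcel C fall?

1

(Parcel A ∪ Parcel B) ∖ Parcel C is a single connected region.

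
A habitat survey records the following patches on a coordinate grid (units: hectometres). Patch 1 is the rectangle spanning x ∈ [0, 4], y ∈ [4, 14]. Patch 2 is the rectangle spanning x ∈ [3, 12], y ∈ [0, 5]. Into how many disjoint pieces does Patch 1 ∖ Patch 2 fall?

Patch 1 ∖ Patch 2 is a single connected region.

1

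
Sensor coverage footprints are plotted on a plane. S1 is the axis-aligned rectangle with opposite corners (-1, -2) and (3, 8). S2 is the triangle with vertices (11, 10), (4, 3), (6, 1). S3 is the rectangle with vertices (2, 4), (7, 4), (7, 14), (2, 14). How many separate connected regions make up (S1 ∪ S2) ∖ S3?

2

(S1 ∪ S2) ∖ S3 splits into 2 disjoint pieces (area 36, area 12).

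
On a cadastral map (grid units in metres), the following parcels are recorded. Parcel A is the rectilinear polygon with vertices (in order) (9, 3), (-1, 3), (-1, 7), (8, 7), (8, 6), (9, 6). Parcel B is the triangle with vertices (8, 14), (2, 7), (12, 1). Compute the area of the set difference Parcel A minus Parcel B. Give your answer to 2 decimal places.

|Parcel A| = 39, |Parcel A∩Parcel B| = 13.6667.
|Parcel A ∖ Parcel B| = |Parcel A| − |Parcel A∩Parcel B| = 39 − 13.6667 = 25.33.

25.33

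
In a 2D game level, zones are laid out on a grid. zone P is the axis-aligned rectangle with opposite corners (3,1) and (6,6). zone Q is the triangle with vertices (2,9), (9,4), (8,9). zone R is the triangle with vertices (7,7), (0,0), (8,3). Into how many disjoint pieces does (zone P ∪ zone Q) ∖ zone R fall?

(zone P ∪ zone Q) ∖ zone R splits into 3 disjoint pieces (area 2.0625, area 4.5, area 13.904).

3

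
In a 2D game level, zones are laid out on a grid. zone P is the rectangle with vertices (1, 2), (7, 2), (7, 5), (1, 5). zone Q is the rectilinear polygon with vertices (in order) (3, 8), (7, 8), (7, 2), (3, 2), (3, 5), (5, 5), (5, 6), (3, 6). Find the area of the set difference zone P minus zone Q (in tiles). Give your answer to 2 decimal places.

|zone P| = 18, |zone P∩zone Q| = 12.
|zone P ∖ zone Q| = |zone P| − |zone P∩zone Q| = 18 − 12 = 6.00.

6.00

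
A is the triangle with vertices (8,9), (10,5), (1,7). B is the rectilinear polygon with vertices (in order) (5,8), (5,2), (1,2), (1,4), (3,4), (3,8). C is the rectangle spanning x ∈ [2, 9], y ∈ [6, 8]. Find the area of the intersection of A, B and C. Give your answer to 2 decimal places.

3.01

The intersection is the polygon with vertices (3,7.571), (4.5,8), (5,8), (5,6.111), (3,6.556).
By the shoelace formula its area is 3.01.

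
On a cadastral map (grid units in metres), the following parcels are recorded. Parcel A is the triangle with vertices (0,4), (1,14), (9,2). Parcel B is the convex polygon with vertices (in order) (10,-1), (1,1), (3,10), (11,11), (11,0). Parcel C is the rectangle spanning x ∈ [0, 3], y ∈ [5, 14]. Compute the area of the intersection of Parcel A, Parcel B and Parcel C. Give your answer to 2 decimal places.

2.78

The intersection is the polygon with vertices (3,10), (3,5), (1.889,5).
By the shoelace formula its area is 2.78.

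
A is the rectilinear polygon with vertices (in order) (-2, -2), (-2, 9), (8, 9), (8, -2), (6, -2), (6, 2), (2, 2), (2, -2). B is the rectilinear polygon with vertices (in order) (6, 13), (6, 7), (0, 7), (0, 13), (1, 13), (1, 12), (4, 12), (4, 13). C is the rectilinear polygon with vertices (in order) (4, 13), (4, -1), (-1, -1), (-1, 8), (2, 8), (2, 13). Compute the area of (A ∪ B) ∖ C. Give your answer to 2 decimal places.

68.00

|A ∪ B| = 115.
|(A ∪ B) ∩ C| = 47.
|(A ∪ B) ∖ C| = 115 − 47 = 68.00.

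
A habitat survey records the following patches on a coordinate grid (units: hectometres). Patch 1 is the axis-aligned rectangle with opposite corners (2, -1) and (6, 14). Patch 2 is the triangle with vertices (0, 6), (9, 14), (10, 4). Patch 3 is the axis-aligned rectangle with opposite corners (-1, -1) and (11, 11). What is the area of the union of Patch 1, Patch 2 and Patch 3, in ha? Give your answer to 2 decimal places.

161.45

By inclusion–exclusion:
Individual areas: |Patch 1| = 60, |Patch 2| = 49, |Patch 3| = 144.
|Patch 1∩Patch 2| = 17.4222.
|Patch 1∩Patch 3|: x∈[2,6], y∈[-1,11] → 4·12 = 48.
|Patch 2∩Patch 3| = 43.4875.
|Patch 1∩Patch 2∩Patch 3| = 17.3597.
|Patch 1 ∪ Patch 2 ∪ Patch 3| = 253 − 108.9097 + 17.3597 = 161.45.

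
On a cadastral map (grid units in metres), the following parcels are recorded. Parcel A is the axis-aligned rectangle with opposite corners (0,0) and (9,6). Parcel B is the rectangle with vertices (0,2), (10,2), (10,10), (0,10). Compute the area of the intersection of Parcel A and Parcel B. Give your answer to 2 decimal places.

|Parcel A∩Parcel B|: x∈[0,9], y∈[2,6] → 9·4 = 36.

36.00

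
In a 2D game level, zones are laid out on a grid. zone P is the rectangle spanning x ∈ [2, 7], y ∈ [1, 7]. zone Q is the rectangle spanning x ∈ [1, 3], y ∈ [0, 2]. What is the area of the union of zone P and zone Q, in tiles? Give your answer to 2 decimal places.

33.00

By inclusion–exclusion:
Individual areas: |zone P| = 30, |zone Q| = 4.
|zone P∩zone Q|: x∈[2,3], y∈[1,2] → 1·1 = 1.
|zone P ∪ zone Q| = 34 − 1 = 33.00.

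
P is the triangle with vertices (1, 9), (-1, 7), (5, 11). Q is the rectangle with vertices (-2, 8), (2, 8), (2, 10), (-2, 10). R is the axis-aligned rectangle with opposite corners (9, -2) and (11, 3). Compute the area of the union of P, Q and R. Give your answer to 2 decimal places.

19.00

By inclusion–exclusion:
Individual areas: |P| = 2, |Q| = 8, |R| = 10.
|P∩Q| = 1.
|P∩R| = 0.
|Q∩R| = 0 (no overlap).
|P∩Q∩R| = 0.
|P ∪ Q ∪ R| = 20 − 1 + 0 = 19.00.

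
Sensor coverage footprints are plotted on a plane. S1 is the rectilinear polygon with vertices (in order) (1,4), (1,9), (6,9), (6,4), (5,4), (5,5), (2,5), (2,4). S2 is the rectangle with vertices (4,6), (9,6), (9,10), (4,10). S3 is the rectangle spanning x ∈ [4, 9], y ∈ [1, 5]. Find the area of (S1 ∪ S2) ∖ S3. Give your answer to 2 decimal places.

|S1 ∪ S2| = 36.
|(S1 ∪ S2) ∩ S3| = 1.
|(S1 ∪ S2) ∖ S3| = 36 − 1 = 35.00.

35.00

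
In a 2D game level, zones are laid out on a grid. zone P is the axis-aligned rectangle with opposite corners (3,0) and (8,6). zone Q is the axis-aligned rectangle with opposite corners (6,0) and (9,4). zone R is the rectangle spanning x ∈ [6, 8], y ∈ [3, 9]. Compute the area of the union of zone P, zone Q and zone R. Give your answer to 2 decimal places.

By inclusion–exclusion:
Individual areas: |zone P| = 30, |zone Q| = 12, |zone R| = 12.
|zone P∩zone Q|: x∈[6,8], y∈[0,4] → 2·4 = 8.
|zone P∩zone R|: x∈[6,8], y∈[3,6] → 2·3 = 6.
|zone Q∩zone R|: x∈[6,8], y∈[3,4] → 2·1 = 2.
|zone P∩zone Q∩zone R| = 2.
|zone P ∪ zone Q ∪ zone R| = 54 − 16 + 2 = 40.00.

40.00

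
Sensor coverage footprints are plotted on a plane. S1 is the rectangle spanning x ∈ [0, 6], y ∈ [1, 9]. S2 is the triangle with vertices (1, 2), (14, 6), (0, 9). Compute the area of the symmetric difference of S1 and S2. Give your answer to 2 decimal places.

33.91

|S1| = 48, |S2| = 47.5, |S1∩S2| = 30.7967.
|S1 △ S2| = |S1| + |S2| − 2·|S1∩S2| = 48 + 47.5 − 61.5934 = 33.91.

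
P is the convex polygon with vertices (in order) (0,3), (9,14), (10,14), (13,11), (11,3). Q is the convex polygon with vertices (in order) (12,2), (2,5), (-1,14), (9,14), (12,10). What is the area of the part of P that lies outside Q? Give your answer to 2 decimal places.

|P| = 81, |P∩Q| = 65.4123.
|P ∖ Q| = |P| − |P∩Q| = 81 − 65.4123 = 15.59.

15.59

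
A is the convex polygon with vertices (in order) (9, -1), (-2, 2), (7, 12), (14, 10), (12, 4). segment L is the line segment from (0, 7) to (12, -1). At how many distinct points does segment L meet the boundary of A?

The segment meets the boundary at (9.857,0.429), (1.562,5.958).

2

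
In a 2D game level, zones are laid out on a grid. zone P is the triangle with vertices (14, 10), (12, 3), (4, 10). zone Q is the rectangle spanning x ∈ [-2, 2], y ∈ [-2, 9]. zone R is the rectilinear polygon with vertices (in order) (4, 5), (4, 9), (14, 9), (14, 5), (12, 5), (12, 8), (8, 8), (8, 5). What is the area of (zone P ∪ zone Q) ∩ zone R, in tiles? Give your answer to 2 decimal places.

12.14

The region (zone P ∪ zone Q) ∩ zone R is the polygon with vertices (12.571,5), (12,5), (12,8), (8,8), (8,6.5), (5.143,9), (13.714,9).
By the shoelace formula its area is 12.14.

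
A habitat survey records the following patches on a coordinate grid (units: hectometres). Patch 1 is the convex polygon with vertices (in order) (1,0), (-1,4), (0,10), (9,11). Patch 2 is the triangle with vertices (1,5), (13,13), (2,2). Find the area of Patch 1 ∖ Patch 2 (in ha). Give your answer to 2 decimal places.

|Patch 1| = 53.5, |Patch 1∩Patch 2| = 14.3137.
|Patch 1 ∖ Patch 2| = |Patch 1| − |Patch 1∩Patch 2| = 53.5 − 14.3137 = 39.19.

39.19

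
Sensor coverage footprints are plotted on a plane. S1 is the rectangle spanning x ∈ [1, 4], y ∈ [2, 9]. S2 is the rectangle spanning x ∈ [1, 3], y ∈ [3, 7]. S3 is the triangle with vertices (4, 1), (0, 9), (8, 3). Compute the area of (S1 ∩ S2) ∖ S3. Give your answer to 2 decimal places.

|S1 ∩ S2| = 8.
|(S1 ∩ S2) ∩ S3| = 3.9583.
|(S1 ∩ S2) ∖ S3| = 8 − 3.9583 = 4.04.

4.04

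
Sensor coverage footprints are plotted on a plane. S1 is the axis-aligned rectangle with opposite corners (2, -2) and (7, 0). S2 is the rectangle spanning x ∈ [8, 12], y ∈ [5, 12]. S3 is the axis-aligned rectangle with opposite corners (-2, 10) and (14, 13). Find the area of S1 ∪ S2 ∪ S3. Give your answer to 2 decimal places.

By inclusion–exclusion:
Individual areas: |S1| = 10, |S2| = 28, |S3| = 48.
|S1∩S2| = 0 (no overlap).
|S1∩S3| = 0 (no overlap).
|S2∩S3|: x∈[8,12], y∈[10,12] → 4·2 = 8.
|S1∩S2∩S3| = 0.
|S1 ∪ S2 ∪ S3| = 86 − 8 + 0 = 78.00.

78.00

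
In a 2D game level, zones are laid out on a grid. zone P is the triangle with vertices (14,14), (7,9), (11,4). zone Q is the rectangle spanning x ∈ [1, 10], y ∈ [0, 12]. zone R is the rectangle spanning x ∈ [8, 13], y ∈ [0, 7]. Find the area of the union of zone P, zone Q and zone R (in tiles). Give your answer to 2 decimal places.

By inclusion–exclusion:
Individual areas: |zone P| = 27.5, |zone Q| = 108, |zone R| = 35.
|zone P∩zone Q| = 8.8393.
|zone P∩zone R| = 4.95.
|zone Q∩zone R|: x∈[8,10], y∈[0,7] → 2·7 = 14.
|zone P∩zone Q∩zone R| = 1.225.
|zone P ∪ zone Q ∪ zone R| = 170.5 − 27.7893 + 1.225 = 143.94.

143.94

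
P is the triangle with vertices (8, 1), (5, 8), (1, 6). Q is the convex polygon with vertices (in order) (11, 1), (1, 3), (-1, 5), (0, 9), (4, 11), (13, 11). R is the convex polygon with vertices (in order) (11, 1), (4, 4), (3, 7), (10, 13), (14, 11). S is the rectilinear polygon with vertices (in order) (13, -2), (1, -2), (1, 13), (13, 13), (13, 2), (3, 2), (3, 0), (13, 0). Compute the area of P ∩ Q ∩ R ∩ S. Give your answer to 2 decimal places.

The intersection is the polygon with vertices (7.325,2.575), (4,4), (3,7), (5,8).
By the shoelace formula its area is 10.86.

10.86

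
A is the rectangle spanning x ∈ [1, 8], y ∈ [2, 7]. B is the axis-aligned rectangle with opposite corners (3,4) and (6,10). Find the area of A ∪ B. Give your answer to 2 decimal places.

44.00

By inclusion–exclusion:
Individual areas: |A| = 35, |B| = 18.
|A∩B|: x∈[3,6], y∈[4,7] → 3·3 = 9.
|A ∪ B| = 53 − 9 = 44.00.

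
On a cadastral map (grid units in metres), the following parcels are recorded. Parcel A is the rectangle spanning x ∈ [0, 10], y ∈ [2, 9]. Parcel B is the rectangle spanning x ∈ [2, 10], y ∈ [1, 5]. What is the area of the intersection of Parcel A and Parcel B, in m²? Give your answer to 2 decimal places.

|Parcel A∩Parcel B|: x∈[2,10], y∈[2,5] → 8·3 = 24.

24.00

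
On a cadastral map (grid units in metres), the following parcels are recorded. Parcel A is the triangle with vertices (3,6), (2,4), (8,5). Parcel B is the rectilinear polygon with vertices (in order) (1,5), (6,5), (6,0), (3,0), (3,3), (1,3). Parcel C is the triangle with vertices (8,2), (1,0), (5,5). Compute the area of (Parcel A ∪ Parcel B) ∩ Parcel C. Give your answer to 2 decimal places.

9.00

The region (Parcel A ∪ Parcel B) ∩ Parcel C is the polygon with vertices (6,1.429), (3,0.571), (3,2.5), (5,5), (6,4).
By the shoelace formula its area is 9.00.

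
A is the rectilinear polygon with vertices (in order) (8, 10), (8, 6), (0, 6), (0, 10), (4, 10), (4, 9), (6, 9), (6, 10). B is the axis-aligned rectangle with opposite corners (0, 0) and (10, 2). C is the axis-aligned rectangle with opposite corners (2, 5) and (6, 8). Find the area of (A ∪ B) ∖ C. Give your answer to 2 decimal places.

|A ∪ B| = 50.
|(A ∪ B) ∩ C| = 8.
|(A ∪ B) ∖ C| = 50 − 8 = 42.00.

42.00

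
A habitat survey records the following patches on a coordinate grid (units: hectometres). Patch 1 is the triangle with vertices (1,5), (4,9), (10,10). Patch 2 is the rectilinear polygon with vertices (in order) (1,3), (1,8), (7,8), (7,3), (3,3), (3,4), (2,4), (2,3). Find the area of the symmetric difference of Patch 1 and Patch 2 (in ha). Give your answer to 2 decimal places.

|Patch 1| = 10.5, |Patch 2| = 29, |Patch 1∩Patch 2| = 4.725.
|Patch 1 △ Patch 2| = |Patch 1| + |Patch 2| − 2·|Patch 1∩Patch 2| = 10.5 + 29 − 9.45 = 30.05.

30.05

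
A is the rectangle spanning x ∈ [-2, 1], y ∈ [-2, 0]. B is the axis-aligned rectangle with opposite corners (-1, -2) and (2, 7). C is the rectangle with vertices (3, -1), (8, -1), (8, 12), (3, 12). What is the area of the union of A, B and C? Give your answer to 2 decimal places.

By inclusion–exclusion:
Individual areas: |A| = 6, |B| = 27, |C| = 65.
|A∩B|: x∈[-1,1], y∈[-2,0] → 2·2 = 4.
|A∩C| = 0 (no overlap).
|B∩C| = 0 (no overlap).
|A∩B∩C| = 0.
|A ∪ B ∪ C| = 98 − 4 + 0 = 94.00.

94.00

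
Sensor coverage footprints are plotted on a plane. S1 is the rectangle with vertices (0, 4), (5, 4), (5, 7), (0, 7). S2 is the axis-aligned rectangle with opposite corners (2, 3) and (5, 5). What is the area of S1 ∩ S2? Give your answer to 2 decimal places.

3.00

|S1∩S2|: x∈[2,5], y∈[4,5] → 3·1 = 3.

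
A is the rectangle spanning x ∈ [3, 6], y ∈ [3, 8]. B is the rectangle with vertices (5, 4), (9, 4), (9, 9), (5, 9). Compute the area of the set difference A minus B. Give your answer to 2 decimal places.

11.00

|A∩B|: x∈[5,6], y∈[4,8] → 1·4 = 4.
|A| = 15.
|A ∖ B| = |A| − |A∩B| = 15 − 4 = 11.00.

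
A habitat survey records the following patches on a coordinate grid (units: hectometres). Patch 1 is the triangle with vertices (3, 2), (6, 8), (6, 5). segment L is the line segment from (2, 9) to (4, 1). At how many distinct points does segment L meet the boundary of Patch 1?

2

The segment meets the boundary at (3.5,3), (3.6,2.6).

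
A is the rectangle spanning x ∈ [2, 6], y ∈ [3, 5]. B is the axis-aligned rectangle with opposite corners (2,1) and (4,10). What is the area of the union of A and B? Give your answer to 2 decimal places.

22.00

By inclusion–exclusion:
Individual areas: |A| = 8, |B| = 18.
|A∩B|: x∈[2,4], y∈[3,5] → 2·2 = 4.
|A ∪ B| = 26 − 4 = 22.00.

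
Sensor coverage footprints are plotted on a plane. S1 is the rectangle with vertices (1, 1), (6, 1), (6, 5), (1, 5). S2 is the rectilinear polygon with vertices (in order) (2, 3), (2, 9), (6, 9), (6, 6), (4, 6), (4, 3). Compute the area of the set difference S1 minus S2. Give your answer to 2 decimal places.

16.00

|S1| = 20, |S1∩S2| = 4.
|S1 ∖ S2| = |S1| − |S1∩S2| = 20 − 4 = 16.00.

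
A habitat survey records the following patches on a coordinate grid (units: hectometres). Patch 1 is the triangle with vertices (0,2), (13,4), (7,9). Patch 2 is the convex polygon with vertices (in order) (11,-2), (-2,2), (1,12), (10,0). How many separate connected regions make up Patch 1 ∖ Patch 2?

Patch 1 ∖ Patch 2 is a single connected region.

1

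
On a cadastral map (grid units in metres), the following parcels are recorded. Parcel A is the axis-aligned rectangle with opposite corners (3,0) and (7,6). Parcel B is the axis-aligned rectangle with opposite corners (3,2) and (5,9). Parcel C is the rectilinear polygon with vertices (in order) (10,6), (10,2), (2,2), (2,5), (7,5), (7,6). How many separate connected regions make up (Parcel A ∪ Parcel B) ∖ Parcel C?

(Parcel A ∪ Parcel B) ∖ Parcel C splits into 2 disjoint pieces (area 10, area 8).

2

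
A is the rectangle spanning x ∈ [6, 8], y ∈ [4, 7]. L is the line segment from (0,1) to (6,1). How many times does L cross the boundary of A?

The segment lies entirely outside A and never meets its boundary.

0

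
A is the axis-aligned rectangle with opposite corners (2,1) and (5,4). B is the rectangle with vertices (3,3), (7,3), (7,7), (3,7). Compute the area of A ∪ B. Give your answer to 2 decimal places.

By inclusion–exclusion:
Individual areas: |A| = 9, |B| = 16.
|A∩B|: x∈[3,5], y∈[3,4] → 2·1 = 2.
|A ∪ B| = 25 − 2 = 23.00.

23.00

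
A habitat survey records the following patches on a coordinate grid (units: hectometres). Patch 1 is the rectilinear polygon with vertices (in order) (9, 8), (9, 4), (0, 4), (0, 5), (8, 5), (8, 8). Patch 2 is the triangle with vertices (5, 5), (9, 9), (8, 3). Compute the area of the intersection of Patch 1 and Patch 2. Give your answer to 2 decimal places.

The intersection is the polygon with vertices (6.5,4), (5,5), (8,5), (8,8), (8.833,8), (8.167,4).
By the shoelace formula its area is 4.25.

4.25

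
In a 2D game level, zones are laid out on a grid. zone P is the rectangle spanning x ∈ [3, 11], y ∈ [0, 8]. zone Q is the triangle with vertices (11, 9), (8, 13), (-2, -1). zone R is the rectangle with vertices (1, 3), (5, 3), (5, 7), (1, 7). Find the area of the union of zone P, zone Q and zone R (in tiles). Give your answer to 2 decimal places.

93.96

By inclusion–exclusion:
Individual areas: |zone P| = 64, |zone Q| = 41, |zone R| = 16.
|zone P∩zone Q| = 15.8368.
|zone P∩zone R|: x∈[3,5], y∈[3,7] → 2·4 = 8.
|zone Q∩zone R| = 9.5967.
|zone P∩zone Q∩zone R| = 6.3967.
|zone P ∪ zone Q ∪ zone R| = 121 − 33.4335 + 6.3967 = 93.96.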